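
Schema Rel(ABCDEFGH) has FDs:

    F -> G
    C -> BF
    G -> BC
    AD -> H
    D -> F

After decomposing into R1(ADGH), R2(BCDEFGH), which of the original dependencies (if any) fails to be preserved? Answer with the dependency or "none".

none

F → G lies within R2.
C → BF lies within R2.
G → BC lies within R2.
AD → H lies within R1.
D → F lies within R2.
Every dependency is enforceable on the fragments, so the decomposition is dependency-preserving.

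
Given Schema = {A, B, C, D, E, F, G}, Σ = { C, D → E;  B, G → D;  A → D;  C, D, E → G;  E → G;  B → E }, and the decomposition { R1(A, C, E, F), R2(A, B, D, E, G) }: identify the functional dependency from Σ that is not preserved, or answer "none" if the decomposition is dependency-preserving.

Check C, D → E: no single fragment contains all of {C, D, E}, and the restricted closure of {C, D} across the fragments never reaches {E}.
B, G → D is preserved.
A → D is preserved.
C, D, E → G is preserved.
E → G is preserved.
B → E is preserved.

C, D → E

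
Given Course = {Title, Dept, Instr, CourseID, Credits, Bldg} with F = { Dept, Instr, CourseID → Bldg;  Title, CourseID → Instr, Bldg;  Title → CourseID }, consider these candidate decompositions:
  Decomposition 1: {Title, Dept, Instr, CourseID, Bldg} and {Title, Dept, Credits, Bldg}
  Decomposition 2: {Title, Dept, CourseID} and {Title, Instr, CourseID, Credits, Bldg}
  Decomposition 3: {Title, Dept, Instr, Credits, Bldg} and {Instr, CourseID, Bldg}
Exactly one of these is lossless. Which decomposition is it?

Decomposition 1: common = {Title, Dept, Bldg}, closure = {Title, Dept, Instr, CourseID, Bldg} → lossless.
Decomposition 2: common = {Title, CourseID}, closure = {Title, Instr, CourseID, Bldg} → lossy.
Decomposition 3: common = {Instr, Bldg}, closure = {Instr, Bldg} → lossy.

Decomposition 1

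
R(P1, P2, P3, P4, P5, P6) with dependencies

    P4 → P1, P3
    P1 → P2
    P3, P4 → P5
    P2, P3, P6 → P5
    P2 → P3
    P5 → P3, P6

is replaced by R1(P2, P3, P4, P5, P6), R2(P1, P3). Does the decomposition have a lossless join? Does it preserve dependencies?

Lossless test: (P3)⁺ = {P3}, which is a superkey of neither fragment — lossy.
Dependency preservation: the restricted closure of {P4} across the fragments never reaches {P1, P3}, so P4 → P1, P3 cannot be enforced without a join — not preserved.

lossy and not dependency-preserving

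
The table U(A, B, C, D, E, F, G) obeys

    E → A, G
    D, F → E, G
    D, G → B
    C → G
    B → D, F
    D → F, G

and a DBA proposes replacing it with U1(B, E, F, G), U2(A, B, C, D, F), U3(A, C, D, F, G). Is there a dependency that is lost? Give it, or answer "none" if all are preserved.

Check E → A, G: no single fragment contains all of {A, E, G}, and the restricted closure of {E} across the fragments never reaches {A, G}.
D, F → E, G is preserved.
D, G → B is preserved.
C → G is preserved.
B → D, F is preserved.
D → F, G is preserved.

E → A, G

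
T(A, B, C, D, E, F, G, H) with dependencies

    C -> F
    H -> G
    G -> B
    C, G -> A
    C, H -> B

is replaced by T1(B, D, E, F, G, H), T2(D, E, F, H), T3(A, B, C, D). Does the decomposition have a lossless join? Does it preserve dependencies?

Lossless test (chase): Rows 1 and 2 agree on H; apply H→G and equate their G entries. Rows 1 and 2 agree on G; apply G→B and equate their B entries. No row becomes fully distinguished — the join is lossy.
Dependency preservation: the restricted closure of {C} across the fragments never reaches {F}, so C → F cannot be enforced without a join — not preserved.

lossy and not dependency-preserving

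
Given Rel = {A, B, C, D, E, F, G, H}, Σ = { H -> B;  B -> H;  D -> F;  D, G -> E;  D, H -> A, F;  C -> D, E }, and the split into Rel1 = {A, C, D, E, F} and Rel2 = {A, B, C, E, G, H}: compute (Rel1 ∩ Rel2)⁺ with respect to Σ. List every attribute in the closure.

A, C, D, E, F

Rel1 ∩ Rel2 = {A, C, E}.
C → D, E applies, adding D
D → F applies, adding F
Closure: {A, C, D, E, F}.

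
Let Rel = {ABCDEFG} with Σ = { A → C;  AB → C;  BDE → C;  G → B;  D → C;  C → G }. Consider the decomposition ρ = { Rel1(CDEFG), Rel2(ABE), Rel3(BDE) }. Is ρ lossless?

Chase test. Columns are ABCDEFG; row i has aⱼ where attribute j ∈ Reli, else bᵢⱼ.
Initial tableau (one row per fragment):
  row 1: b11 b12 a3 a4 a5 a6 a7
  row 2: a1 a2 b23 b24 a5 b26 b27
  row 3: b31 a2 b33 a4 a5 b36 b37
Rows 1 and 3 agree on D; apply D→C and equate their C entries.
Rows 1 and 3 agree on C; apply C→G and equate their G entries.
Rows 1 and 3 agree on G; apply G→B and equate their B entries.
No row becomes fully distinguished — the join is lossy.

No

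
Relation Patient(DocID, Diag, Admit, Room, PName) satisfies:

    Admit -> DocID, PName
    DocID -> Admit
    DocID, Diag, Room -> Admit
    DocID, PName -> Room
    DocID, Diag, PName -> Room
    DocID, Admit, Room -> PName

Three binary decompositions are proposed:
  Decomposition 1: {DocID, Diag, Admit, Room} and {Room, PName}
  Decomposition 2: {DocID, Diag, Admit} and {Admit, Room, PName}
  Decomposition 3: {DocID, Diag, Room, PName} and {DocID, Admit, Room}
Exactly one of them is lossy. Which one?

Decomposition 1

Decomposition 1: common = {Room}, closure = {Room} → lossy.
Decomposition 2: common = {Admit}, closure = {DocID, Admit, Room, PName} → lossless.
Decomposition 3: common = {DocID, Room}, closure = {DocID, Admit, Room, PName} → lossless.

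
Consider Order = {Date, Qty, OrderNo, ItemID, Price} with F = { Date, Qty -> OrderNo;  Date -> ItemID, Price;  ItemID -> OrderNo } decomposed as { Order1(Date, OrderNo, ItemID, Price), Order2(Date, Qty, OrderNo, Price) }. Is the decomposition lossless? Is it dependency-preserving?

Lossless test: (Date, OrderNo, Price)⁺ = {Date, OrderNo, ItemID, Price}, which contains all of one fragment — lossless.
Dependency preservation: every FD's attributes lie within a single fragment, so each can be enforced locally — preserved.

lossless and dependency-preserving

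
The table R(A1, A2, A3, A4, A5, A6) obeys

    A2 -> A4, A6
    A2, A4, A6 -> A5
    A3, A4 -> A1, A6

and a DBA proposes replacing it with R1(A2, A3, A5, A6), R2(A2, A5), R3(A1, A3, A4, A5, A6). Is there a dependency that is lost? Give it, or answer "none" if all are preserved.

A2 -> A4, A6

Check A2 → A4, A6: no single fragment contains all of {A2, A4, A6}, and the restricted closure of {A2} across the fragments never reaches {A4, A6}.
A2, A4, A6 → A5 is preserved.
A3, A4 → A1, A6 is preserved.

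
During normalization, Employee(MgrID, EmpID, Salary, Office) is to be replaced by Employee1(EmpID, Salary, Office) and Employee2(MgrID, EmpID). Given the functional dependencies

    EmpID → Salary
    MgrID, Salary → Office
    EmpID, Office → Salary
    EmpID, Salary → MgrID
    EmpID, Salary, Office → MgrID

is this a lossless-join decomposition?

Yes

Common attributes: Employee1 ∩ Employee2 = {EmpID}.
Closure of {EmpID}: EmpID → Salary applies, adding Salary; EmpID, Salary → MgrID applies, adding MgrID; MgrID, Salary → Office applies, adding Office. So (EmpID)⁺ = {MgrID, EmpID, Salary, Office}.
This closure contains every attribute of Employee1, so Employee1 ∩ Employee2 → Employee1. The join is lossless.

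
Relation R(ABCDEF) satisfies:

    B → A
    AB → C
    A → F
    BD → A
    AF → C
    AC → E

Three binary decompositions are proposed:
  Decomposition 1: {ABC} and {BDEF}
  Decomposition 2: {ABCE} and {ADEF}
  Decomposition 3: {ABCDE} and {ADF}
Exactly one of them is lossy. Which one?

Decomposition 1: common = {B}, closure = {ABCEF} → lossless.
Decomposition 2: common = {AE}, closure = {ACEF} → lossy.
Decomposition 3: common = {AD}, closure = {ACDEF} → lossless.

Decomposition 2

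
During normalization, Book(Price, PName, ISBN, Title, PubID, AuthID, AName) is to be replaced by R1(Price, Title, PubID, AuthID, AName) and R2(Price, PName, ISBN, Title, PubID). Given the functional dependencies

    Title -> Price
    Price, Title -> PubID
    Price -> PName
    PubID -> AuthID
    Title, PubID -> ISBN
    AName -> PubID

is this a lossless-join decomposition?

Common attributes: R1 ∩ R2 = {Price, Title, PubID}.
Closure of {Price, Title, PubID}: Price → PName applies, adding PName; PubID → AuthID applies, adding AuthID; Title, PubID → ISBN applies, adding ISBN. So (Price, Title, PubID)⁺ = {Price, PName, ISBN, Title, PubID, AuthID}.
This closure contains every attribute of R2, so R1 ∩ R2 → R2. The join is lossless.

Yes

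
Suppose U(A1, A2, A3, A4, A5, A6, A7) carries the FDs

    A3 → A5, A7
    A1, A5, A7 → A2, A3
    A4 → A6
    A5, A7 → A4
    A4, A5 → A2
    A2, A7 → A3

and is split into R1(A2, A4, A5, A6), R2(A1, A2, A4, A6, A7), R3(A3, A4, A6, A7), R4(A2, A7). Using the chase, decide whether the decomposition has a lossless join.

No

Chase test. Columns are A1, A2, A3, A4, A5, A6, A7; row i has aⱼ where attribute j ∈ Ri, else bᵢⱼ.
Initial tableau (one row per fragment):
  row 1: b11 a2 b13 a4 a5 a6 b17
  row 2: a1 a2 b23 a4 b25 a6 a7
  row 3: b31 b32 a3 a4 b35 a6 a7
  row 4: b41 a2 b43 b44 b45 b46 a7
Rows 2 and 4 agree on A2, A7; apply A2, A7→A3 and equate their A3 entries.
Rows 2 and 4 agree on A3; apply A3→A5, A7 and equate their A5, A7 entries.
Rows 2 and 4 agree on A5, A7; apply A5, A7→A4 and equate their A4 entries.
Rows 1 and 4 agree on A4; apply A4→A6 and equate their A6 entries.
No row becomes fully distinguished — the join is lossy.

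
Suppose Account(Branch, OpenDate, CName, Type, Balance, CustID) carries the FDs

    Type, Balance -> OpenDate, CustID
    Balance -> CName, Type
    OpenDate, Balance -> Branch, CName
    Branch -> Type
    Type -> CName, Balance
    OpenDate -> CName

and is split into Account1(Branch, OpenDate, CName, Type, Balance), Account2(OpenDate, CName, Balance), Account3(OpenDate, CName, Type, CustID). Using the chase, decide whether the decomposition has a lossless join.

Yes

Chase test. Columns are Branch, OpenDate, CName, Type, Balance, CustID; row i has aⱼ where attribute j ∈ Accounti, else bᵢⱼ.
Initial tableau (one row per fragment):
  row 1: a1 a2 a3 a4 a5 b16
  row 2: b21 a2 a3 b24 a5 b26
  row 3: b31 a2 a3 a4 b35 a6
Rows 1 and 2 agree on Balance; apply Balance→CName, Type and equate their CName, Type entries.
Rows 1 and 2 agree on OpenDate, Balance; apply OpenDate, Balance→Branch, CName and equate their Branch, CName entries.
Rows 1 and 3 agree on Type; apply Type→CName, Balance and equate their CName, Balance entries.
Rows 1 and 2 agree on Type, Balance; apply Type, Balance→OpenDate, CustID and equate their OpenDate, CustID entries.
Rows 1 and 3 agree on Type, Balance; apply Type, Balance→OpenDate, CustID and equate their OpenDate, CustID entries.
Rows 1 and 3 agree on OpenDate, Balance; apply OpenDate, Balance→Branch, CName and equate their Branch, CName entries.
Row 1 is now all distinguished symbols — the join is lossless.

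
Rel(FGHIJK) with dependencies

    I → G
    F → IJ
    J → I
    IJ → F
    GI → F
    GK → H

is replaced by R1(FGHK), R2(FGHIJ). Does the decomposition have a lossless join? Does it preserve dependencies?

lossless and dependency-preserving

Lossless test: (FGH)⁺ = {FGHIJ}, which contains all of one fragment — lossless.
Dependency preservation: every FD's attributes lie within a single fragment, so each can be enforced locally — preserved.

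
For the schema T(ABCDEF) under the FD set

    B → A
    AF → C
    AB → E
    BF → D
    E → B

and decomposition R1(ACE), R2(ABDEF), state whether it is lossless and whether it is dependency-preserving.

lossy and not dependency-preserving

Lossless test: (AE)⁺ = {ABE}, which is a superkey of neither fragment — lossy.
Dependency preservation: the restricted closure of {AF} across the fragments never reaches {C}, so AF → C cannot be enforced without a join — not preserved.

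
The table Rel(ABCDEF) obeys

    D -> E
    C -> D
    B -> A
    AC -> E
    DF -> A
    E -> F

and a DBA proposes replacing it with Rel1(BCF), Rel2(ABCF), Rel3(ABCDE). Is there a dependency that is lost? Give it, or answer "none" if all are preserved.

E -> F

Check E → F: no single fragment contains all of {EF}, and the restricted closure of {E} across the fragments never reaches {F}.
D → E is preserved.
C → D is preserved.
B → A is preserved.
AC → E is preserved.
DF → A is preserved.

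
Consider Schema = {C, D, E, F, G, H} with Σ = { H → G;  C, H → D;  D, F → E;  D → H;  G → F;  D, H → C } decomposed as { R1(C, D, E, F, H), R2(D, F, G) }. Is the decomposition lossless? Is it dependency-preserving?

lossless but not dependency-preserving

Lossless test: (D, F)⁺ = {C, D, E, F, G, H}, which contains all of one fragment — lossless.
Dependency preservation: the restricted closure of {H} across the fragments never reaches {G}, so H → G cannot be enforced without a join — not preserved.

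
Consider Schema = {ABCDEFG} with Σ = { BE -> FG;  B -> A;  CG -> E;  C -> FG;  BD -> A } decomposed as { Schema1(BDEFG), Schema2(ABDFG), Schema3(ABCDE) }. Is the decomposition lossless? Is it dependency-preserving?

lossless but not dependency-preserving

Lossless test (chase): Rows 1 and 3 agree on BE; apply BE→FG and equate their FG entries. Rows 1 and 2 agree on B; apply B→A and equate their A entries. Row 3 is now all distinguished symbols — the join is lossless.
Dependency preservation: the restricted closure of {C} across the fragments never reaches {FG}, so C → FG cannot be enforced without a join — not preserved.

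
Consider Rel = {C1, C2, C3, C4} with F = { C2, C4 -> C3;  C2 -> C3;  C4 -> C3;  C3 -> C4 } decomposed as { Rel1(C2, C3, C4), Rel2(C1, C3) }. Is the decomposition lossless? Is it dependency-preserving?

Lossless test: (C3)⁺ = {C3, C4}, which is a superkey of neither fragment — lossy.
Dependency preservation: every FD's attributes lie within a single fragment, so each can be enforced locally — preserved.

lossy but dependency-preserving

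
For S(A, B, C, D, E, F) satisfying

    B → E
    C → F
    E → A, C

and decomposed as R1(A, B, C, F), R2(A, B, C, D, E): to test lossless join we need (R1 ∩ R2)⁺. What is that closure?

A, B, C, E, F

R1 ∩ R2 = {A, B, C}.
B → E applies, adding E
C → F applies, adding F
Closure: {A, B, C, E, F}.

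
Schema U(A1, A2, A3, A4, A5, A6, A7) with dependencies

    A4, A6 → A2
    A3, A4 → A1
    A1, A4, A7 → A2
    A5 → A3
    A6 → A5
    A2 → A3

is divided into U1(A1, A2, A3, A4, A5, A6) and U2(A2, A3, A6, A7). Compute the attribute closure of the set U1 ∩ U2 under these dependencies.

U1 ∩ U2 = {A2, A3, A6}.
A6 → A5 applies, adding A5
Closure: {A2, A3, A5, A6}.

A2, A3, A5, A6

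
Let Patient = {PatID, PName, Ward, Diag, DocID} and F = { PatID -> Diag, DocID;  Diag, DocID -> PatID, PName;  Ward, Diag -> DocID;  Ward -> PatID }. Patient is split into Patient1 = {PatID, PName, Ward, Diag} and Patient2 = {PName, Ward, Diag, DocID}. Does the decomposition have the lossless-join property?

Yes

Common attributes: Patient1 ∩ Patient2 = {PName, Ward, Diag}.
Closure of {PName, Ward, Diag}: Ward, Diag → DocID applies, adding DocID; Ward → PatID applies, adding PatID. So (PName, Ward, Diag)⁺ = {PatID, PName, Ward, Diag, DocID}.
This closure contains every attribute of Patient1, so Patient1 ∩ Patient2 → Patient1. The join is lossless.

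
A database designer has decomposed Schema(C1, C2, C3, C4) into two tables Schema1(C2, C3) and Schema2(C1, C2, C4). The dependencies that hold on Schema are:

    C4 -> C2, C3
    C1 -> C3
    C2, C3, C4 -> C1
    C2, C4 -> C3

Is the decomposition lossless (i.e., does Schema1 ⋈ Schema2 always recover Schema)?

Common attributes: Schema1 ∩ Schema2 = {C2}.
No dependency enlarges {C2}, so (C2)⁺ = {C2}.
The closure contains neither all of Schema1 = {C2, C3} nor all of Schema2 = {C1, C2, C4}, so the common attributes are not a superkey of either fragment. The join is lossy.

No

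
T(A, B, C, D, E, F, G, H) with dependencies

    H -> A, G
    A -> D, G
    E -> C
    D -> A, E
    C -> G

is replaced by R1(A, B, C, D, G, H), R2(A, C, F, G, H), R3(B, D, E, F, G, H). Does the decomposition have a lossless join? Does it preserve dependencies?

Lossless test (chase): Rows 1 and 3 agree on H; apply H→A, G and equate their A, G entries. Rows 1 and 2 agree on A; apply A→D, G and equate their D, G entries. Rows 1 and 2 agree on D; apply D→A, E and equate their A, E entries. Rows 1 and 3 agree on D; apply D→A, E and equate their A, E entries. Rows 1 and 3 agree on E; apply E→C and equate their C entries. Row 3 is now all distinguished symbols — the join is lossless.
Dependency preservation: the restricted closure of {E} across the fragments never reaches {C}, so E → C cannot be enforced without a join — not preserved.

lossless but not dependency-preserving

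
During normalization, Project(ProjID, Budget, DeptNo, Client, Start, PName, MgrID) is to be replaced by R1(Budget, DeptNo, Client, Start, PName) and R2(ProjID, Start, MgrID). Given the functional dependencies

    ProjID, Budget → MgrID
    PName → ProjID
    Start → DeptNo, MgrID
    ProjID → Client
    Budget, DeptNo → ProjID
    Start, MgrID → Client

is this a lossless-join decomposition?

No

Common attributes: R1 ∩ R2 = {Start}.
Closure of {Start}: Start → DeptNo, MgrID applies, adding DeptNo, MgrID; Start, MgrID → Client applies, adding Client. So (Start)⁺ = {DeptNo, Client, Start, MgrID}.
The closure contains neither all of R1 = {Budget, DeptNo, Client, Start, PName} nor all of R2 = {ProjID, Start, MgrID}, so the common attributes are not a superkey of either fragment. The join is lossy.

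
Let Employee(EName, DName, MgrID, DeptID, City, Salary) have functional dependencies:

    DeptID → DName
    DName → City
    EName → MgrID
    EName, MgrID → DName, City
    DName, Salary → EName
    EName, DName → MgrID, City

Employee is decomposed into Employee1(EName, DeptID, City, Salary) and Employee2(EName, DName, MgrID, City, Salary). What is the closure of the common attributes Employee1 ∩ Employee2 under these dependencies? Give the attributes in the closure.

EName, DName, MgrID, City, Salary

Employee1 ∩ Employee2 = {EName, City, Salary}.
EName → MgrID applies, adding MgrID
EName, MgrID → DName, City applies, adding DName
Closure: {EName, DName, MgrID, City, Salary}.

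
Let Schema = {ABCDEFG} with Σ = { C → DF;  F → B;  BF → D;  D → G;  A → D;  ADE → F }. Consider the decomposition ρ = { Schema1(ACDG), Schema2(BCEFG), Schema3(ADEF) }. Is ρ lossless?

Chase test. Columns are ABCDEFG; row i has aⱼ where attribute j ∈ Schemai, else bᵢⱼ.
Initial tableau (one row per fragment):
  row 1: a1 b12 a3 a4 b15 b16 a7
  row 2: b21 a2 a3 b24 a5 a6 a7
  row 3: a1 b32 b33 a4 a5 a6 b37
Rows 1 and 2 agree on C; apply C→DF and equate their DF entries.
Rows 1 and 2 agree on F; apply F→B and equate their B entries.
Rows 1 and 3 agree on F; apply F→B and equate their B entries.
Rows 1 and 3 agree on D; apply D→G and equate their G entries.
No row becomes fully distinguished — the join is lossy.

No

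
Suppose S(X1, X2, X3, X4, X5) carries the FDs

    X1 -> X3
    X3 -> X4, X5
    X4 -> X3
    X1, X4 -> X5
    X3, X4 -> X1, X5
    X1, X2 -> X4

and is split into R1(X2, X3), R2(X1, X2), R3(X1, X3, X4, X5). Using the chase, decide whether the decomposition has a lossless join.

Yes

Chase test. Columns are X1, X2, X3, X4, X5; row i has aⱼ where attribute j ∈ Ri, else bᵢⱼ.
Initial tableau (one row per fragment):
  row 1: b11 a2 a3 b14 b15
  row 2: a1 a2 b23 b24 b25
  row 3: a1 b32 a3 a4 a5
Rows 2 and 3 agree on X1; apply X1→X3 and equate their X3 entries.
Rows 1 and 2 agree on X3; apply X3→X4, X5 and equate their X4, X5 entries.
Rows 1 and 3 agree on X3; apply X3→X4, X5 and equate their X4, X5 entries.
Rows 1 and 2 agree on X3, X4; apply X3, X4→X1, X5 and equate their X1, X5 entries.
Row 1 is now all distinguished symbols — the join is lossless.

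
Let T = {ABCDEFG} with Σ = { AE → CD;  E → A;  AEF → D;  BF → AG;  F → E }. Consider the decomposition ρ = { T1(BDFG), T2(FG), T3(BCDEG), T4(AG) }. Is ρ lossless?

Chase test. Columns are ABCDEFG; row i has aⱼ where attribute j ∈ Ti, else bᵢⱼ.
Initial tableau (one row per fragment):
  row 1: b11 a2 b13 a4 b15 a6 a7
  row 2: b21 b22 b23 b24 b25 a6 a7
  row 3: b31 a2 a3 a4 a5 b36 a7
  row 4: a1 b42 b43 b44 b45 b46 a7
Rows 1 and 2 agree on F; apply F→E and equate their E entries.
Rows 1 and 2 agree on E; apply E→A and equate their A entries.
Rows 1 and 2 agree on AEF; apply AEF→D and equate their D entries.
Rows 1 and 2 agree on AE; apply AE→CD and equate their CD entries.
No row becomes fully distinguished — the join is lossy.

No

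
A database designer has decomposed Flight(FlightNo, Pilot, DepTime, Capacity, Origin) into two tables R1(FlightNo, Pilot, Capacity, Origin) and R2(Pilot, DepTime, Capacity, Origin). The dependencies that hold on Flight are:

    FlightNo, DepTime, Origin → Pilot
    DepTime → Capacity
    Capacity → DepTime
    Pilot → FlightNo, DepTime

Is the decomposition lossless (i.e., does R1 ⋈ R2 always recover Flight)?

Yes

Common attributes: R1 ∩ R2 = {Pilot, Capacity, Origin}.
Closure of {Pilot, Capacity, Origin}: Capacity → DepTime applies, adding DepTime; Pilot → FlightNo, DepTime applies, adding FlightNo. So (Pilot, Capacity, Origin)⁺ = {FlightNo, Pilot, DepTime, Capacity, Origin}.
This closure contains every attribute of R1, so R1 ∩ R2 → R1. The join is lossless.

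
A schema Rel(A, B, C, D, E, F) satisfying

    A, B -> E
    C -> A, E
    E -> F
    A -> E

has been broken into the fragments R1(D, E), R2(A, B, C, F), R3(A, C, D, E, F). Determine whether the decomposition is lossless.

Chase test. Columns are A, B, C, D, E, F; row i has aⱼ where attribute j ∈ Ri, else bᵢⱼ.
Initial tableau (one row per fragment):
  row 1: b11 b12 b13 a4 a5 b16
  row 2: a1 a2 a3 b24 b25 a6
  row 3: a1 b32 a3 a4 a5 a6
Rows 2 and 3 agree on C; apply C→A, E and equate their A, E entries.
Rows 1 and 2 agree on E; apply E→F and equate their F entries.
No row becomes fully distinguished — the join is lossy.

No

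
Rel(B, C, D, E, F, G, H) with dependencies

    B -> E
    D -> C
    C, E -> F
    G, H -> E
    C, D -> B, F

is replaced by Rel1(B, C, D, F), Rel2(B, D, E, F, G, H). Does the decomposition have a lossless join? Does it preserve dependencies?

lossless but not dependency-preserving

Lossless test: (B, D, F)⁺ = {B, C, D, E, F}, which contains all of one fragment — lossless.
Dependency preservation: the restricted closure of {C, E} across the fragments never reaches {F}, so C, E → F cannot be enforced without a join — not preserved.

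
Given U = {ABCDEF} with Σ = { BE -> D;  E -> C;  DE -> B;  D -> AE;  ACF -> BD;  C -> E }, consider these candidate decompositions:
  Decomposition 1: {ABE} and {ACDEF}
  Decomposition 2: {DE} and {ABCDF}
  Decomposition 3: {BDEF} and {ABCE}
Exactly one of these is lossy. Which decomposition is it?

Decomposition 1

Decomposition 1: common = {AE}, closure = {ACE} → lossy.
Decomposition 2: common = {D}, closure = {ABCDE} → lossless.
Decomposition 3: common = {BE}, closure = {ABCDE} → lossless.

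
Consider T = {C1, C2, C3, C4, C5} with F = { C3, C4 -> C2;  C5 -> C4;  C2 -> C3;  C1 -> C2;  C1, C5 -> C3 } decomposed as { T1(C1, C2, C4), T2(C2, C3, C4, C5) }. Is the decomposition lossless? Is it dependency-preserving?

lossy but dependency-preserving

Lossless test: (C2, C4)⁺ = {C2, C3, C4}, which is a superkey of neither fragment — lossy.
Dependency preservation: C1, C5 → C3 is not contained in any single fragment, but the restricted closure of its left-hand side across the fragments still reaches the right-hand side; the remaining FDs each lie inside some fragment. All dependencies are preserved.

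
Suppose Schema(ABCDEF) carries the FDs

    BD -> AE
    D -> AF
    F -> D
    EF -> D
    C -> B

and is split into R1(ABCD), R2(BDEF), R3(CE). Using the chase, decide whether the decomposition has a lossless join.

Yes

Chase test. Columns are ABCDEF; row i has aⱼ where attribute j ∈ Ri, else bᵢⱼ.
Initial tableau (one row per fragment):
  row 1: a1 a2 a3 a4 b15 b16
  row 2: b21 a2 b23 a4 a5 a6
  row 3: b31 b32 a3 b34 a5 b36
Rows 1 and 2 agree on BD; apply BD→AE and equate their AE entries.
Rows 1 and 2 agree on D; apply D→AF and equate their AF entries.
Rows 1 and 3 agree on C; apply C→B and equate their B entries.
Row 1 is now all distinguished symbols — the join is lossless.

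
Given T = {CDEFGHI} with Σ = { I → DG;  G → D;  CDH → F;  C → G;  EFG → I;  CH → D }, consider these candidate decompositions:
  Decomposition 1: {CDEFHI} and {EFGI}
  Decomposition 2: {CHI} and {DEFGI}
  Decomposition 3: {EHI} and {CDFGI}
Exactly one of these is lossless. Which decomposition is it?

Decomposition 1

Decomposition 1: common = {EFI}, closure = {DEFGI} → lossless.
Decomposition 2: common = {I}, closure = {DGI} → lossy.
Decomposition 3: common = {I}, closure = {DGI} → lossy.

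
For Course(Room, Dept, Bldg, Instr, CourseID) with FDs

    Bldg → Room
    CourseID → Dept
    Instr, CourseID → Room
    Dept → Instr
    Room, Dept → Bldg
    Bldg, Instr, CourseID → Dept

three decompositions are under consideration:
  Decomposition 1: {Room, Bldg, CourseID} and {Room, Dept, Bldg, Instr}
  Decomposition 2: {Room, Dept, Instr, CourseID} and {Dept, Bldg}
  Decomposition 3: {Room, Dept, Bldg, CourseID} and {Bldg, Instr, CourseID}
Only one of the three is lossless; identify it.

Decomposition 1: common = {Room, Bldg}, closure = {Room, Bldg} → lossy.
Decomposition 2: common = {Dept}, closure = {Dept, Instr} → lossy.
Decomposition 3: common = {Bldg, CourseID}, closure = {Room, Dept, Bldg, Instr, CourseID} → lossless.

Decomposition 3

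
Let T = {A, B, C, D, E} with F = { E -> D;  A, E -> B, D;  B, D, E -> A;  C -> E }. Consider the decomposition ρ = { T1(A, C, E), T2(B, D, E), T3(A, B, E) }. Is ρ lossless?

Chase test. Columns are A, B, C, D, E; row i has aⱼ where attribute j ∈ Ti, else bᵢⱼ.
Initial tableau (one row per fragment):
  row 1: a1 b12 a3 b14 a5
  row 2: b21 a2 b23 a4 a5
  row 3: a1 a2 b33 b34 a5
Rows 1 and 2 agree on E; apply E→D and equate their D entries.
Rows 1 and 3 agree on E; apply E→D and equate their D entries.
Rows 1 and 3 agree on A, E; apply A, E→B, D and equate their B, D entries.
Rows 1 and 2 agree on B, D, E; apply B, D, E→A and equate their A entries.
Row 1 is now all distinguished symbols — the join is lossless.

Yes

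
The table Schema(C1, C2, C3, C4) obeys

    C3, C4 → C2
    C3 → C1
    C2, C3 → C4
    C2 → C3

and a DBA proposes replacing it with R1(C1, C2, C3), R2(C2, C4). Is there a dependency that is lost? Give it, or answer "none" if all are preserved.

Check C3, C4 → C2: no single fragment contains all of {C2, C3, C4}, and the restricted closure of {C3, C4} across the fragments never reaches {C2}.
C3 → C1 is preserved.
C2, C3 → C4 is preserved.
C2 → C3 is preserved.

C3, C4 → C2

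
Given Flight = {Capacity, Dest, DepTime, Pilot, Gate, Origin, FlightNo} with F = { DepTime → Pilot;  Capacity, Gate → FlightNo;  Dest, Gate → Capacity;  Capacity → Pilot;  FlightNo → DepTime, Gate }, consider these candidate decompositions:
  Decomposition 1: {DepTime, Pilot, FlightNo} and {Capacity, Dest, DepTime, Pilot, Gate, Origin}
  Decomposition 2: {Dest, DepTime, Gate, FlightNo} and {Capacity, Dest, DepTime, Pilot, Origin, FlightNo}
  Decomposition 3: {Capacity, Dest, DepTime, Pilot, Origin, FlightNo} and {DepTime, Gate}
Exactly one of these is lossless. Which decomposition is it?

Decomposition 1: common = {DepTime, Pilot}, closure = {DepTime, Pilot} → lossy.
Decomposition 2: common = {Dest, DepTime, FlightNo}, closure = {Capacity, Dest, DepTime, Pilot, Gate, FlightNo} → lossless.
Decomposition 3: common = {DepTime}, closure = {DepTime, Pilot} → lossy.

Decomposition 2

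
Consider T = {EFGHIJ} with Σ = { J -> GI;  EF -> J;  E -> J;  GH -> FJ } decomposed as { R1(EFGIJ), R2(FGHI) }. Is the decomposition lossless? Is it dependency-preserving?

lossy and not dependency-preserving

Lossless test: (FGI)⁺ = {FGI}, which is a superkey of neither fragment — lossy.
Dependency preservation: the restricted closure of {GH} across the fragments never reaches {FJ}, so GH → FJ cannot be enforced without a join — not preserved.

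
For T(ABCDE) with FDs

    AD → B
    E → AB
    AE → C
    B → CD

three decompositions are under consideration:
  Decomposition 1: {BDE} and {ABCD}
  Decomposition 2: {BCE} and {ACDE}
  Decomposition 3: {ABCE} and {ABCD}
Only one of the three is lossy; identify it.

Decomposition 1

Decomposition 1: common = {BD}, closure = {BCD} → lossy.
Decomposition 2: common = {CE}, closure = {ABCDE} → lossless.
Decomposition 3: common = {ABC}, closure = {ABCD} → lossless.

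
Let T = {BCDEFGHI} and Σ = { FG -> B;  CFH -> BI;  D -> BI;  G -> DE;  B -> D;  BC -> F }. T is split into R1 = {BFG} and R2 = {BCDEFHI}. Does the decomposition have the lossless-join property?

Common attributes: R1 ∩ R2 = {BF}.
Closure of {BF}: B → D applies, adding D; D → BI applies, adding I. So (BF)⁺ = {BDFI}.
The closure contains neither all of R1 = {BFG} nor all of R2 = {BCDEFHI}, so the common attributes are not a superkey of either fragment. The join is lossy.

No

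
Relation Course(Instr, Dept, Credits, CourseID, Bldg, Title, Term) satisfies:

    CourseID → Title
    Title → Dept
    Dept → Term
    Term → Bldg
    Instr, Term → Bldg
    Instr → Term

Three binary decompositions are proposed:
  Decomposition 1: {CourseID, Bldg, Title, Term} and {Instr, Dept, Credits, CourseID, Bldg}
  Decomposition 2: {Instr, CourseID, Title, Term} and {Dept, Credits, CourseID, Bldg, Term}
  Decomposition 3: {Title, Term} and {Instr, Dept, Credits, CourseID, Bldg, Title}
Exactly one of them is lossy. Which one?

Decomposition 1: common = {CourseID, Bldg}, closure = {Dept, CourseID, Bldg, Title, Term} → lossless.
Decomposition 2: common = {CourseID, Term}, closure = {Dept, CourseID, Bldg, Title, Term} → lossy.
Decomposition 3: common = {Title}, closure = {Dept, Bldg, Title, Term} → lossless.

Decomposition 2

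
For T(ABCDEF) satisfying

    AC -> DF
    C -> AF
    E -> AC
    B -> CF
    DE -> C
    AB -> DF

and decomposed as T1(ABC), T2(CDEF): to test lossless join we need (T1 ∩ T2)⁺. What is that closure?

T1 ∩ T2 = {C}.
C → AF applies, adding AF
AC → DF applies, adding D
Closure: {ACDF}.

ACDF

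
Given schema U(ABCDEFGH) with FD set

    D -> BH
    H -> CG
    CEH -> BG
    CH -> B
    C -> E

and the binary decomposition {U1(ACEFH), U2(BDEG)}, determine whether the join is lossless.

No

Common attributes: U1 ∩ U2 = {E}.
No dependency enlarges {E}, so (E)⁺ = {E}.
The closure contains neither all of U1 = {ACEFH} nor all of U2 = {BDEG}, so the common attributes are not a superkey of either fragment. The join is lossy.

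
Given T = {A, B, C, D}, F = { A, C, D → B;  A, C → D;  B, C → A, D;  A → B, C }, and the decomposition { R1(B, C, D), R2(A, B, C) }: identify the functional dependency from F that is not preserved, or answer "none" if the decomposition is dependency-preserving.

A, C, D → B: restricted closure across fragments reaches B.
A, C → D: restricted closure across fragments reaches D.
B, C → A, D: restricted closure across fragments reaches A, D.
A → B, C lies within R2.
Every dependency is enforceable on the fragments, so the decomposition is dependency-preserving.

none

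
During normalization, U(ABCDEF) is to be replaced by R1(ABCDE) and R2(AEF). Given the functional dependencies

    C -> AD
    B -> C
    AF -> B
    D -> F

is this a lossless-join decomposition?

No

Common attributes: R1 ∩ R2 = {AE}.
No dependency enlarges {AE}, so (AE)⁺ = {AE}.
The closure contains neither all of R1 = {ABCDE} nor all of R2 = {AEF}, so the common attributes are not a superkey of either fragment. The join is lossy.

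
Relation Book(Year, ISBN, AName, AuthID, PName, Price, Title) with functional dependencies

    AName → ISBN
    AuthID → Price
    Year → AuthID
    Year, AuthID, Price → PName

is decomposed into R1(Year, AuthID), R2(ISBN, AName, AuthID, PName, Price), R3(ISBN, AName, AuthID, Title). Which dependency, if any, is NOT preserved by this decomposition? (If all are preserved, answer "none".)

Check Year, AuthID, Price → PName: no single fragment contains all of {Year, AuthID, PName, Price}, and the restricted closure of {Year, AuthID, Price} across the fragments never reaches {PName}.
AName → ISBN is preserved.
AuthID → Price is preserved.
Year → AuthID is preserved.

Year, AuthID, Price → PName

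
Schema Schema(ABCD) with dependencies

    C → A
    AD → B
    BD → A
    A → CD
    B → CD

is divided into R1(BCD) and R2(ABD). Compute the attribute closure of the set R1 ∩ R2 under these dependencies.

R1 ∩ R2 = {BD}.
BD → A applies, adding A
A → CD applies, adding C
Closure: {ABCD}.

ABCD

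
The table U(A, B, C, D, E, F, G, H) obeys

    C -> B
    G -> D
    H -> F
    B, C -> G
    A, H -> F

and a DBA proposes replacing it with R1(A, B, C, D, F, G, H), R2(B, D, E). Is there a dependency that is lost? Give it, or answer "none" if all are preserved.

C → B lies within R1.
G → D lies within R1.
H → F lies within R1.
B, C → G lies within R1.
A, H → F lies within R1.
Every dependency is enforceable on the fragments, so the decomposition is dependency-preserving.

none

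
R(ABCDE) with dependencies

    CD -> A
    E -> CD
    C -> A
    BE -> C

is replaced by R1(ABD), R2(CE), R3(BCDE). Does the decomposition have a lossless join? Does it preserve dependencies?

Lossless test (chase): Rows 2 and 3 agree on E; apply E→CD and equate their CD entries. Rows 2 and 3 agree on C; apply C→A and equate their A entries. No row becomes fully distinguished — the join is lossy.
Dependency preservation: the restricted closure of {CD} across the fragments never reaches {A}, so CD → A cannot be enforced without a join — not preserved.

lossy and not dependency-preserving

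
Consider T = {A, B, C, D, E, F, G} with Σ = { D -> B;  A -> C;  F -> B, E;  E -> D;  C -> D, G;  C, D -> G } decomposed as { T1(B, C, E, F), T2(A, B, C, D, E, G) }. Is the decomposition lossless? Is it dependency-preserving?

lossy but dependency-preserving

Lossless test: (B, C, E)⁺ = {B, C, D, E, G}, which is a superkey of neither fragment — lossy.
Dependency preservation: every FD's attributes lie within a single fragment, so each can be enforced locally — preserved.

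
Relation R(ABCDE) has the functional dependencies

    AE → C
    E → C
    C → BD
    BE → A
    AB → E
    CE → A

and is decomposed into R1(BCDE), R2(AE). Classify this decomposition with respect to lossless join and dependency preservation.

Lossless test: (E)⁺ = {ABCDE}, which contains all of one fragment — lossless.
Dependency preservation: the restricted closure of {AB} across the fragments never reaches {E}, so AB → E cannot be enforced without a join — not preserved.

lossless but not dependency-preserving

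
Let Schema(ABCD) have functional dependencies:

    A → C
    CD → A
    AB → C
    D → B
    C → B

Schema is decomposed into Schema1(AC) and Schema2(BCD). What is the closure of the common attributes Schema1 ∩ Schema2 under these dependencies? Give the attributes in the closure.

Schema1 ∩ Schema2 = {C}.
C → B applies, adding B
Closure: {BC}.

BC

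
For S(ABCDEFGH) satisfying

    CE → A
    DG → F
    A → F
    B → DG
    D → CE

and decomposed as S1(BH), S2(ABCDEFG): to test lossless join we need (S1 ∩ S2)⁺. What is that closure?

ABCDEFG

S1 ∩ S2 = {B}.
B → DG applies, adding DG
D → CE applies, adding CE
CE → A applies, adding A
DG → F applies, adding F
Closure: {ABCDEFG}.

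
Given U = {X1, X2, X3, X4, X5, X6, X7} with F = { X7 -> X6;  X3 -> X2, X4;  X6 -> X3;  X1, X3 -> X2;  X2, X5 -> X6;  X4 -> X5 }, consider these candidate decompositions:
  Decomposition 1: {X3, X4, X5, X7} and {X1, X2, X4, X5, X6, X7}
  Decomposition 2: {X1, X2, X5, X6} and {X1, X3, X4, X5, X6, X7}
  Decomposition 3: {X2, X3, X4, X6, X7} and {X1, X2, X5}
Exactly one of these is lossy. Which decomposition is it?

Decomposition 1: common = {X4, X5, X7}, closure = {X2, X3, X4, X5, X6, X7} → lossless.
Decomposition 2: common = {X1, X5, X6}, closure = {X1, X2, X3, X4, X5, X6} → lossless.
Decomposition 3: common = {X2}, closure = {X2} → lossy.

Decomposition 3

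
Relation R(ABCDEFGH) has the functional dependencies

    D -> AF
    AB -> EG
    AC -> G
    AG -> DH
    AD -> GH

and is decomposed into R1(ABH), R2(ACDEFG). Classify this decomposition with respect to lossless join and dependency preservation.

lossy and not dependency-preserving

Lossless test: (A)⁺ = {A}, which is a superkey of neither fragment — lossy.
Dependency preservation: the restricted closure of {AB} across the fragments never reaches {EG}, so AB → EG cannot be enforced without a join — not preserved.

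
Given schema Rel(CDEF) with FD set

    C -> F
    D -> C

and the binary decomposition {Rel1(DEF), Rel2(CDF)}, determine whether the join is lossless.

Yes

Common attributes: Rel1 ∩ Rel2 = {DF}.
Closure of {DF}: D → C applies, adding C. So (DF)⁺ = {CDF}.
This closure contains every attribute of Rel2, so Rel1 ∩ Rel2 → Rel2. The join is lossless.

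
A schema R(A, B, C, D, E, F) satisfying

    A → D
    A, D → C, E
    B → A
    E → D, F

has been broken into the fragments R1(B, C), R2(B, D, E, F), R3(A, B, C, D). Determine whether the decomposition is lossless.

Yes

Chase test. Columns are A, B, C, D, E, F; row i has aⱼ where attribute j ∈ Ri, else bᵢⱼ.
Initial tableau (one row per fragment):
  row 1: b11 a2 a3 b14 b15 b16
  row 2: b21 a2 b23 a4 a5 a6
  row 3: a1 a2 a3 a4 b35 b36
Rows 1 and 2 agree on B; apply B→A and equate their A entries.
Rows 1 and 3 agree on B; apply B→A and equate their A entries.
Rows 1 and 2 agree on A; apply A→D and equate their D entries.
Rows 1 and 2 agree on A, D; apply A, D→C, E and equate their C, E entries.
Rows 1 and 3 agree on A, D; apply A, D→C, E and equate their C, E entries.
Rows 1 and 2 agree on E; apply E→D, F and equate their D, F entries.
Rows 1 and 3 agree on E; apply E→D, F and equate their D, F entries.
Row 1 is now all distinguished symbols — the join is lossless.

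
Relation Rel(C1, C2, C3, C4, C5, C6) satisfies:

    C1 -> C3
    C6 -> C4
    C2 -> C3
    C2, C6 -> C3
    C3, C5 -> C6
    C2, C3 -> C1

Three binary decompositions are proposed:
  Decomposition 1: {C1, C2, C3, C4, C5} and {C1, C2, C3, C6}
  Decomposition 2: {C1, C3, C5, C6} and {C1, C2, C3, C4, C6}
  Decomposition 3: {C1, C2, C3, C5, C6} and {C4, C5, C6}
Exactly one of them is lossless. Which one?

Decomposition 1: common = {C1, C2, C3}, closure = {C1, C2, C3} → lossy.
Decomposition 2: common = {C1, C3, C6}, closure = {C1, C3, C4, C6} → lossy.
Decomposition 3: common = {C5, C6}, closure = {C4, C5, C6} → lossless.

Decomposition 3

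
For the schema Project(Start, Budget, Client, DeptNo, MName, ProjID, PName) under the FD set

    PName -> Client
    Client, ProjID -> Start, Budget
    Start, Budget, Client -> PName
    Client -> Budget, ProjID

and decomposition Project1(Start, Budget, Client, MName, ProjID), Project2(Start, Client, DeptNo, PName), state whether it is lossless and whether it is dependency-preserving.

Lossless test: (Start, Client)⁺ = {Start, Budget, Client, ProjID, PName}, which is a superkey of neither fragment — lossy.
Dependency preservation: Start, Budget, Client → PName is not contained in any single fragment, but the restricted closure of its left-hand side across the fragments still reaches the right-hand side; the remaining FDs each lie inside some fragment. All dependencies are preserved.

lossy but dependency-preserving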